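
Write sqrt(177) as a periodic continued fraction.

[13; (3, 3, 2, 8, 2, 3, 3, 26)]

Write x_i = (sqrt(177) + m_i)/d_i with (m_0, d_0) = (0, 1). a_0 = floor(sqrt(177)) = 13, since 13^2 = 169 <= 177 < 196 = 14^2.
Iterate m_{i+1} = d_i*a_i - m_i, d_{i+1} = (177 - m_{i+1}^2)/d_i, a_{i+1} = floor((a_0 + m_{i+1})/d_{i+1}):
  m_1 = 1*13 - 0 = 13, d_1 = (177 - 13^2)/1 = 8/1 = 8, a_1 = floor((13 + 13)/8) = 3.
  m_2 = 8*3 - 13 = 11, d_2 = (177 - 11^2)/8 = 56/8 = 7, a_2 = floor((13 + 11)/7) = 3.
  m_3 = 7*3 - 11 = 10, d_3 = (177 - 10^2)/7 = 77/7 = 11, a_3 = floor((13 + 10)/11) = 2.
  m_4 = 11*2 - 10 = 12, d_4 = (177 - 12^2)/11 = 33/11 = 3, a_4 = floor((13 + 12)/3) = 8.
  m_5 = 3*8 - 12 = 12, d_5 = (177 - 12^2)/3 = 33/3 = 11, a_5 = floor((13 + 12)/11) = 2.
  m_6 = 11*2 - 12 = 10, d_6 = (177 - 10^2)/11 = 77/11 = 7, a_6 = floor((13 + 10)/7) = 3.
  m_7 = 7*3 - 10 = 11, d_7 = (177 - 11^2)/7 = 56/7 = 8, a_7 = floor((13 + 11)/8) = 3.
  m_8 = 8*3 - 11 = 13, d_8 = (177 - 13^2)/8 = 8/8 = 1, a_8 = floor((13 + 13)/1) = 26.
  m_9 = 1*26 - 13 = 13, d_9 = (177 - 13^2)/1 = 8/1 = 8: (m_9, d_9) = (m_1, d_1) = (13, 8), so from here the quotients repeat a_1, ..., a_8; the period length is 8.
Hence the expansion of sqrt(177) is a_0 = 13 followed by the repeating block 3, 3, 2, 8, 2, 3, 3, 26 (period 8).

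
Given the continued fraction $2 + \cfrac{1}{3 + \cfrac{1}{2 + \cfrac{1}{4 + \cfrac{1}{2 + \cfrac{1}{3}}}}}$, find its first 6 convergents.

Using the convergent recurrence p_i = a_i*p_{i-1} + p_{i-2}, q_i = a_i*q_{i-1} + q_{i-2} with p_{-2}=0, p_{-1}=1, q_{-2}=1, q_{-1}=0:
  i=0: a_0=2, p_0 = 2*1 + 0 = 2, q_0 = 2*0 + 1 = 1.
  i=1: a_1=3, p_1 = 3*2 + 1 = 7, q_1 = 3*1 + 0 = 3.
  i=2: a_2=2, p_2 = 2*7 + 2 = 16, q_2 = 2*3 + 1 = 7.
  i=3: a_3=4, p_3 = 4*16 + 7 = 71, q_3 = 4*7 + 3 = 31.
  i=4: a_4=2, p_4 = 2*71 + 16 = 158, q_4 = 2*31 + 7 = 69.
  i=5: a_5=3, p_5 = 3*158 + 71 = 545, q_5 = 3*69 + 31 = 238.

2/1, 7/3, 16/7, 71/31, 158/69, 545/238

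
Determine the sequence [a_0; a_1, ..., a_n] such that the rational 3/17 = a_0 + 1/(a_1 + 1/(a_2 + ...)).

Run the Euclidean algorithm on 3 and 17; the successive quotients are the partial quotients a_0, a_1, ... (each step inverts the fractional part left over by the previous one):
  3 = 0*17 + 3, so a_0 = 0.
  17 = 5*3 + 2, so a_1 = 5.
  3 = 1*2 + 1, so a_2 = 1.
  2 = 2*1 + 0, so a_3 = 2.
The remainder reaches 0 after 4 divisions, so the expansion has 4 partial quotients, read off in order.

[0; 5, 1, 2]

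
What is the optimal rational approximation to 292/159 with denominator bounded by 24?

Expand x = 292/159 as a continued fraction with the Euclidean algorithm:
  292 = 1*159 + 133, so a_0 = 1.
  159 = 1*133 + 26, so a_1 = 1.
  133 = 5*26 + 3, so a_2 = 5.
  26 = 8*3 + 2, so a_3 = 8.
  3 = 1*2 + 1, so a_4 = 1.
  2 = 2*1 + 0, so a_5 = 2.
so x = [1; 1, 5, 8, 1, 2].
Convergents (p_i = a_i*p_{i-1} + p_{i-2}, q_i = a_i*q_{i-1} + q_{i-2} with p_{-2}=0, p_{-1}=1, q_{-2}=1, q_{-1}=0), until the denominator exceeds 24:
  i=0: a_0=1, p_0 = 1*1 + 0 = 1, q_0 = 1*0 + 1 = 1.
  i=1: a_1=1, p_1 = 1*1 + 1 = 2, q_1 = 1*1 + 0 = 1.
  i=2: a_2=5, p_2 = 5*2 + 1 = 11, q_2 = 5*1 + 1 = 6.
  i=3: a_3=8, p_3 = 8*11 + 2 = 90, q_3 = 8*6 + 1 = 49.
q_3 = 49 > 24, so the last convergent with denominator <= 24 is p_2/q_2 = 11/6.
The closest fraction with denominator <= 24 is either p_2/q_2 or the intermediate fraction (k*p_2 + p_1)/(k*q_2 + q_1) with the largest k >= 1 whose denominator stays <= 24; these approach x as k grows, and every other convergent or intermediate fraction in range is farther away.
Largest k: floor((24 - q_1)/q_2) = floor((24 - 1)/6) = 3.
That gives (3*11 + 2)/(3*6 + 1) = 35/19.
Compare the errors: |x - 11/6| = |292*6 - 11*159|/(159*6) = 3/954, and |x - 35/19| = |292*19 - 35*159|/(159*19) = 17/3021.
Cross-multiplying, 3*3021 = 9063 < 16218 = 17*954, so 3/954 is smaller: the convergent 11/6 is closer to x than 35/19.

11/6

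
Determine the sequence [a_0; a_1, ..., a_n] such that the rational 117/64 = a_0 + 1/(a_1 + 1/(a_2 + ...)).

Run the Euclidean algorithm on 117 and 64; the successive quotients are the partial quotients a_0, a_1, ... (each step inverts the fractional part left over by the previous one):
  117 = 1*64 + 53, so a_0 = 1.
  64 = 1*53 + 11, so a_1 = 1.
  53 = 4*11 + 9, so a_2 = 4.
  11 = 1*9 + 2, so a_3 = 1.
  9 = 4*2 + 1, so a_4 = 4.
  2 = 2*1 + 0, so a_5 = 2.
The remainder reaches 0 after 6 divisions, so the expansion has 6 partial quotients, read off in order.

[1; 1, 4, 1, 4, 2]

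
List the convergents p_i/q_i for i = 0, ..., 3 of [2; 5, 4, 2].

Using the convergent recurrence p_i = a_i*p_{i-1} + p_{i-2}, q_i = a_i*q_{i-1} + q_{i-2} with p_{-2}=0, p_{-1}=1, q_{-2}=1, q_{-1}=0:
  i=0: a_0=2, p_0 = 2*1 + 0 = 2, q_0 = 2*0 + 1 = 1.
  i=1: a_1=5, p_1 = 5*2 + 1 = 11, q_1 = 5*1 + 0 = 5.
  i=2: a_2=4, p_2 = 4*11 + 2 = 46, q_2 = 4*5 + 1 = 21.
  i=3: a_3=2, p_3 = 2*46 + 11 = 103, q_3 = 2*21 + 5 = 47.

2/1, 11/5, 46/21, 103/47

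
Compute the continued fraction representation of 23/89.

Run the Euclidean algorithm on 23 and 89; the successive quotients are the partial quotients a_0, a_1, ... (each step inverts the fractional part left over by the previous one):
  23 = 0*89 + 23, so a_0 = 0.
  89 = 3*23 + 20, so a_1 = 3.
  23 = 1*20 + 3, so a_2 = 1.
  20 = 6*3 + 2, so a_3 = 6.
  3 = 1*2 + 1, so a_4 = 1.
  2 = 2*1 + 0, so a_5 = 2.
The remainder reaches 0 after 6 divisions, so the expansion has 6 partial quotients, read off in order.

[0; 3, 1, 6, 1, 2]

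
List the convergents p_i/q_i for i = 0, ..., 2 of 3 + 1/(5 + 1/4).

Using the convergent recurrence p_i = a_i*p_{i-1} + p_{i-2}, q_i = a_i*q_{i-1} + q_{i-2} with p_{-2}=0, p_{-1}=1, q_{-2}=1, q_{-1}=0:
  i=0: a_0=3, p_0 = 3*1 + 0 = 3, q_0 = 3*0 + 1 = 1.
  i=1: a_1=5, p_1 = 5*3 + 1 = 16, q_1 = 5*1 + 0 = 5.
  i=2: a_2=4, p_2 = 4*16 + 3 = 67, q_2 = 4*5 + 1 = 21.

3/1, 16/5, 67/21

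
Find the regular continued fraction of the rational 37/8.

[4; 1, 1, 1, 2]

Run the Euclidean algorithm on 37 and 8; the successive quotients are the partial quotients a_0, a_1, ... (each step inverts the fractional part left over by the previous one):
  37 = 4*8 + 5, so a_0 = 4.
  8 = 1*5 + 3, so a_1 = 1.
  5 = 1*3 + 2, so a_2 = 1.
  3 = 1*2 + 1, so a_3 = 1.
  2 = 2*1 + 0, so a_4 = 2.
The remainder reaches 0 after 5 divisions, so the expansion has 5 partial quotients, read off in order.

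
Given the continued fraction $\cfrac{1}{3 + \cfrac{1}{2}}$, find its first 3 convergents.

Using the convergent recurrence p_i = a_i*p_{i-1} + p_{i-2}, q_i = a_i*q_{i-1} + q_{i-2} with p_{-2}=0, p_{-1}=1, q_{-2}=1, q_{-1}=0:
  i=0: a_0=0, p_0 = 0*1 + 0 = 0, q_0 = 0*0 + 1 = 1.
  i=1: a_1=3, p_1 = 3*0 + 1 = 1, q_1 = 3*1 + 0 = 3.
  i=2: a_2=2, p_2 = 2*1 + 0 = 2, q_2 = 2*3 + 1 = 7.

0/1, 1/3, 2/7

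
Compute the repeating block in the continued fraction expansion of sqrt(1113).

[33; (2, 1, 3, 3, 1, 8, 1, 3, 3, 1, 2, 66)]

Write x_i = (sqrt(1113) + m_i)/d_i with (m_0, d_0) = (0, 1). a_0 = floor(sqrt(1113)) = 33, since 33^2 = 1089 <= 1113 < 1156 = 34^2.
Iterate m_{i+1} = d_i*a_i - m_i, d_{i+1} = (1113 - m_{i+1}^2)/d_i, a_{i+1} = floor((a_0 + m_{i+1})/d_{i+1}):
  m_1 = 1*33 - 0 = 33, d_1 = (1113 - 33^2)/1 = 24/1 = 24, a_1 = floor((33 + 33)/24) = 2.
  m_2 = 24*2 - 33 = 15, d_2 = (1113 - 15^2)/24 = 888/24 = 37, a_2 = floor((33 + 15)/37) = 1.
  m_3 = 37*1 - 15 = 22, d_3 = (1113 - 22^2)/37 = 629/37 = 17, a_3 = floor((33 + 22)/17) = 3.
  m_4 = 17*3 - 22 = 29, d_4 = (1113 - 29^2)/17 = 272/17 = 16, a_4 = floor((33 + 29)/16) = 3.
  m_5 = 16*3 - 29 = 19, d_5 = (1113 - 19^2)/16 = 752/16 = 47, a_5 = floor((33 + 19)/47) = 1.
  m_6 = 47*1 - 19 = 28, d_6 = (1113 - 28^2)/47 = 329/47 = 7, a_6 = floor((33 + 28)/7) = 8.
  m_7 = 7*8 - 28 = 28, d_7 = (1113 - 28^2)/7 = 329/7 = 47, a_7 = floor((33 + 28)/47) = 1.
  m_8 = 47*1 - 28 = 19, d_8 = (1113 - 19^2)/47 = 752/47 = 16, a_8 = floor((33 + 19)/16) = 3.
  m_9 = 16*3 - 19 = 29, d_9 = (1113 - 29^2)/16 = 272/16 = 17, a_9 = floor((33 + 29)/17) = 3.
  m_10 = 17*3 - 29 = 22, d_10 = (1113 - 22^2)/17 = 629/17 = 37, a_10 = floor((33 + 22)/37) = 1.
  m_11 = 37*1 - 22 = 15, d_11 = (1113 - 15^2)/37 = 888/37 = 24, a_11 = floor((33 + 15)/24) = 2.
  m_12 = 24*2 - 15 = 33, d_12 = (1113 - 33^2)/24 = 24/24 = 1, a_12 = floor((33 + 33)/1) = 66.
  m_13 = 1*66 - 33 = 33, d_13 = (1113 - 33^2)/1 = 24/1 = 24: (m_13, d_13) = (m_1, d_1) = (33, 24), so from here the quotients repeat a_1, ..., a_12; the period length is 12.
Hence the expansion of sqrt(1113) is a_0 = 33 followed by the repeating block 2, 1, 3, 3, 1, 8, 1, 3, 3, 1, 2, 66 (period 12).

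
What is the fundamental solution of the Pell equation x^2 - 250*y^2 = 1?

(x, y) = (39480499, 2496966)

First expand sqrt(250) as a continued fraction. With x_i = (sqrt(250) + m_i)/d_i and (m_0, d_0) = (0, 1): a_0 = floor(sqrt(250)) = 15, since 15^2 = 225 <= 250 < 256 = 16^2.
Iterate m_{i+1} = d_i*a_i - m_i, d_{i+1} = (250 - m_{i+1}^2)/d_i, a_{i+1} = floor((a_0 + m_{i+1})/d_{i+1}):
  m_1 = 1*15 - 0 = 15, d_1 = (250 - 15^2)/1 = 25/1 = 25, a_1 = floor((15 + 15)/25) = 1.
  m_2 = 25*1 - 15 = 10, d_2 = (250 - 10^2)/25 = 150/25 = 6, a_2 = floor((15 + 10)/6) = 4.
  m_3 = 6*4 - 10 = 14, d_3 = (250 - 14^2)/6 = 54/6 = 9, a_3 = floor((15 + 14)/9) = 3.
  m_4 = 9*3 - 14 = 13, d_4 = (250 - 13^2)/9 = 81/9 = 9, a_4 = floor((15 + 13)/9) = 3.
  m_5 = 9*3 - 13 = 14, d_5 = (250 - 14^2)/9 = 54/9 = 6, a_5 = floor((15 + 14)/6) = 4.
  m_6 = 6*4 - 14 = 10, d_6 = (250 - 10^2)/6 = 150/6 = 25, a_6 = floor((15 + 10)/25) = 1.
  m_7 = 25*1 - 10 = 15, d_7 = (250 - 15^2)/25 = 25/25 = 1, a_7 = floor((15 + 15)/1) = 30.
  m_8 = 1*30 - 15 = 15, d_8 = (250 - 15^2)/1 = 25/1 = 25: (m_8, d_8) = (m_1, d_1) = (15, 25), so from here the quotients repeat a_1, ..., a_7; the period length is 7.
So sqrt(250) = [15; (1, 4, 3, 3, 4, 1, 30)] with period length k = 7.
k is odd, so (p_{k-1}, q_{k-1}) only solves x^2 - 250y^2 = -1 and the fundamental solution of x^2 - 250y^2 = 1 is (p_{2k-1}, q_{2k-1}) = (p_13, q_13); compute convergents through index 13, running through the period twice.
Convergents (p_i = a_i*p_{i-1} + p_{i-2}, q_i = a_i*q_{i-1} + q_{i-2} with p_{-2}=0, p_{-1}=1, q_{-2}=1, q_{-1}=0):
  i=0: a_0=15, p_0 = 15*1 + 0 = 15, q_0 = 15*0 + 1 = 1.
  i=1: a_1=1, p_1 = 1*15 + 1 = 16, q_1 = 1*1 + 0 = 1.
  i=2: a_2=4, p_2 = 4*16 + 15 = 79, q_2 = 4*1 + 1 = 5.
  i=3: a_3=3, p_3 = 3*79 + 16 = 253, q_3 = 3*5 + 1 = 16.
  i=4: a_4=3, p_4 = 3*253 + 79 = 838, q_4 = 3*16 + 5 = 53.
  i=5: a_5=4, p_5 = 4*838 + 253 = 3605, q_5 = 4*53 + 16 = 228.
  i=6: a_6=1, p_6 = 1*3605 + 838 = 4443, q_6 = 1*228 + 53 = 281.
  i=7: a_7=30, p_7 = 30*4443 + 3605 = 136895, q_7 = 30*281 + 228 = 8658.
  i=8: a_8=1, p_8 = 1*136895 + 4443 = 141338, q_8 = 1*8658 + 281 = 8939.
  i=9: a_9=4, p_9 = 4*141338 + 136895 = 702247, q_9 = 4*8939 + 8658 = 44414.
  i=10: a_10=3, p_10 = 3*702247 + 141338 = 2248079, q_10 = 3*44414 + 8939 = 142181.
  i=11: a_11=3, p_11 = 3*2248079 + 702247 = 7446484, q_11 = 3*142181 + 44414 = 470957.
  i=12: a_12=4, p_12 = 4*7446484 + 2248079 = 32034015, q_12 = 4*470957 + 142181 = 2026009.
  i=13: a_13=1, p_13 = 1*32034015 + 7446484 = 39480499, q_13 = 1*2026009 + 470957 = 2496966.
Indeed p_6^2 - 250*q_6^2 = 19740249 - 19740250 = -1, not +1.
Check: 39480499^2 - 250*2496966^2 = 1558709801289001 - 1558709801289000 = 1, so (x, y) = (39480499, 2496966) solves the equation, and by the theorem it is the least positive solution.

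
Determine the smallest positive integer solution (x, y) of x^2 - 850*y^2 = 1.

First expand sqrt(850) as a continued fraction. With x_i = (sqrt(850) + m_i)/d_i and (m_0, d_0) = (0, 1): a_0 = floor(sqrt(850)) = 29, since 29^2 = 841 <= 850 < 900 = 30^2.
Iterate m_{i+1} = d_i*a_i - m_i, d_{i+1} = (850 - m_{i+1}^2)/d_i, a_{i+1} = floor((a_0 + m_{i+1})/d_{i+1}):
  m_1 = 1*29 - 0 = 29, d_1 = (850 - 29^2)/1 = 9/1 = 9, a_1 = floor((29 + 29)/9) = 6.
  m_2 = 9*6 - 29 = 25, d_2 = (850 - 25^2)/9 = 225/9 = 25, a_2 = floor((29 + 25)/25) = 2.
  m_3 = 25*2 - 25 = 25, d_3 = (850 - 25^2)/25 = 225/25 = 9, a_3 = floor((29 + 25)/9) = 6.
  m_4 = 9*6 - 25 = 29, d_4 = (850 - 29^2)/9 = 9/9 = 1, a_4 = floor((29 + 29)/1) = 58.
  m_5 = 1*58 - 29 = 29, d_5 = (850 - 29^2)/1 = 9/1 = 9: (m_5, d_5) = (m_1, d_1) = (29, 9), so from here the quotients repeat a_1, ..., a_4; the period length is 4.
So sqrt(850) = [29; (6, 2, 6, 58)] with period length k = 4.
k is even, so the fundamental solution of x^2 - 850y^2 = 1 is (p_{k-1}, q_{k-1}) = (p_3, q_3); compute convergents through index 3.
Convergents (p_i = a_i*p_{i-1} + p_{i-2}, q_i = a_i*q_{i-1} + q_{i-2} with p_{-2}=0, p_{-1}=1, q_{-2}=1, q_{-1}=0):
  i=0: a_0=29, p_0 = 29*1 + 0 = 29, q_0 = 29*0 + 1 = 1.
  i=1: a_1=6, p_1 = 6*29 + 1 = 175, q_1 = 6*1 + 0 = 6.
  i=2: a_2=2, p_2 = 2*175 + 29 = 379, q_2 = 2*6 + 1 = 13.
  i=3: a_3=6, p_3 = 6*379 + 175 = 2449, q_3 = 6*13 + 6 = 84.
Check: 2449^2 - 850*84^2 = 5997601 - 5997600 = 1, so (x, y) = (2449, 84) solves the equation, and by the theorem it is the least positive solution.

(x, y) = (2449, 84)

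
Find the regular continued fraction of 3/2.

Run the Euclidean algorithm on 3 and 2; the successive quotients are the partial quotients a_0, a_1, ... (each step inverts the fractional part left over by the previous one):
  3 = 1*2 + 1, so a_0 = 1.
  2 = 2*1 + 0, so a_1 = 2.
The remainder reaches 0 after 2 divisions, so the expansion has 2 partial quotients, read off in order.

[1; 2]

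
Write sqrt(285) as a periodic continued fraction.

Write x_i = (sqrt(285) + m_i)/d_i with (m_0, d_0) = (0, 1). a_0 = floor(sqrt(285)) = 16, since 16^2 = 256 <= 285 < 289 = 17^2.
Iterate m_{i+1} = d_i*a_i - m_i, d_{i+1} = (285 - m_{i+1}^2)/d_i, a_{i+1} = floor((a_0 + m_{i+1})/d_{i+1}):
  m_1 = 1*16 - 0 = 16, d_1 = (285 - 16^2)/1 = 29/1 = 29, a_1 = floor((16 + 16)/29) = 1.
  m_2 = 29*1 - 16 = 13, d_2 = (285 - 13^2)/29 = 116/29 = 4, a_2 = floor((16 + 13)/4) = 7.
  m_3 = 4*7 - 13 = 15, d_3 = (285 - 15^2)/4 = 60/4 = 15, a_3 = floor((16 + 15)/15) = 2.
  m_4 = 15*2 - 15 = 15, d_4 = (285 - 15^2)/15 = 60/15 = 4, a_4 = floor((16 + 15)/4) = 7.
  m_5 = 4*7 - 15 = 13, d_5 = (285 - 13^2)/4 = 116/4 = 29, a_5 = floor((16 + 13)/29) = 1.
  m_6 = 29*1 - 13 = 16, d_6 = (285 - 16^2)/29 = 29/29 = 1, a_6 = floor((16 + 16)/1) = 32.
  m_7 = 1*32 - 16 = 16, d_7 = (285 - 16^2)/1 = 29/1 = 29: (m_7, d_7) = (m_1, d_1) = (16, 29), so from here the quotients repeat a_1, ..., a_6; the period length is 6.
Hence the expansion of sqrt(285) is a_0 = 16 followed by the repeating block 1, 7, 2, 7, 1, 32 (period 6).

[16; (1, 7, 2, 7, 1, 32)]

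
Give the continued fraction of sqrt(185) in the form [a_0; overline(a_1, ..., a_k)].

[13; overline(1, 1, 1, 1, 26)]

Write x_i = (sqrt(185) + m_i)/d_i with (m_0, d_0) = (0, 1). a_0 = floor(sqrt(185)) = 13, since 13^2 = 169 <= 185 < 196 = 14^2.
Iterate m_{i+1} = d_i*a_i - m_i, d_{i+1} = (185 - m_{i+1}^2)/d_i, a_{i+1} = floor((a_0 + m_{i+1})/d_{i+1}):
  m_1 = 1*13 - 0 = 13, d_1 = (185 - 13^2)/1 = 16/1 = 16, a_1 = floor((13 + 13)/16) = 1.
  m_2 = 16*1 - 13 = 3, d_2 = (185 - 3^2)/16 = 176/16 = 11, a_2 = floor((13 + 3)/11) = 1.
  m_3 = 11*1 - 3 = 8, d_3 = (185 - 8^2)/11 = 121/11 = 11, a_3 = floor((13 + 8)/11) = 1.
  m_4 = 11*1 - 8 = 3, d_4 = (185 - 3^2)/11 = 176/11 = 16, a_4 = floor((13 + 3)/16) = 1.
  m_5 = 16*1 - 3 = 13, d_5 = (185 - 13^2)/16 = 16/16 = 1, a_5 = floor((13 + 13)/1) = 26.
  m_6 = 1*26 - 13 = 13, d_6 = (185 - 13^2)/1 = 16/1 = 16: (m_6, d_6) = (m_1, d_1) = (13, 16), so from here the quotients repeat a_1, ..., a_5; the period length is 5.
Hence the expansion of sqrt(185) is a_0 = 13 followed by the repeating block 1, 1, 1, 1, 26 (period 5).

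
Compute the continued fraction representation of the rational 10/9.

Run the Euclidean algorithm on 10 and 9; the successive quotients are the partial quotients a_0, a_1, ... (each step inverts the fractional part left over by the previous one):
  10 = 1*9 + 1, so a_0 = 1.
  9 = 9*1 + 0, so a_1 = 9.
The remainder reaches 0 after 2 divisions, so the expansion has 2 partial quotients, read off in order.

[1; 9]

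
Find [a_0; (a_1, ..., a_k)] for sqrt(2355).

[48; (1, 1, 8, 3, 8, 1, 1, 96)]

Write x_i = (sqrt(2355) + m_i)/d_i with (m_0, d_0) = (0, 1). a_0 = floor(sqrt(2355)) = 48, since 48^2 = 2304 <= 2355 < 2401 = 49^2.
Iterate m_{i+1} = d_i*a_i - m_i, d_{i+1} = (2355 - m_{i+1}^2)/d_i, a_{i+1} = floor((a_0 + m_{i+1})/d_{i+1}):
  m_1 = 1*48 - 0 = 48, d_1 = (2355 - 48^2)/1 = 51/1 = 51, a_1 = floor((48 + 48)/51) = 1.
  m_2 = 51*1 - 48 = 3, d_2 = (2355 - 3^2)/51 = 2346/51 = 46, a_2 = floor((48 + 3)/46) = 1.
  m_3 = 46*1 - 3 = 43, d_3 = (2355 - 43^2)/46 = 506/46 = 11, a_3 = floor((48 + 43)/11) = 8.
  m_4 = 11*8 - 43 = 45, d_4 = (2355 - 45^2)/11 = 330/11 = 30, a_4 = floor((48 + 45)/30) = 3.
  m_5 = 30*3 - 45 = 45, d_5 = (2355 - 45^2)/30 = 330/30 = 11, a_5 = floor((48 + 45)/11) = 8.
  m_6 = 11*8 - 45 = 43, d_6 = (2355 - 43^2)/11 = 506/11 = 46, a_6 = floor((48 + 43)/46) = 1.
  m_7 = 46*1 - 43 = 3, d_7 = (2355 - 3^2)/46 = 2346/46 = 51, a_7 = floor((48 + 3)/51) = 1.
  m_8 = 51*1 - 3 = 48, d_8 = (2355 - 48^2)/51 = 51/51 = 1, a_8 = floor((48 + 48)/1) = 96.
  m_9 = 1*96 - 48 = 48, d_9 = (2355 - 48^2)/1 = 51/1 = 51: (m_9, d_9) = (m_1, d_1) = (48, 51), so from here the quotients repeat a_1, ..., a_8; the period length is 8.
Hence the expansion of sqrt(2355) is a_0 = 48 followed by the repeating block 1, 1, 8, 3, 8, 1, 1, 96 (period 8).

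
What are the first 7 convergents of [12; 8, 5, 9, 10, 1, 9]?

12/1, 97/8, 497/41, 4570/377, 46197/3811, 50767/4188, 503100/41503

Using the convergent recurrence p_i = a_i*p_{i-1} + p_{i-2}, q_i = a_i*q_{i-1} + q_{i-2} with p_{-2}=0, p_{-1}=1, q_{-2}=1, q_{-1}=0:
  i=0: a_0=12, p_0 = 12*1 + 0 = 12, q_0 = 12*0 + 1 = 1.
  i=1: a_1=8, p_1 = 8*12 + 1 = 97, q_1 = 8*1 + 0 = 8.
  i=2: a_2=5, p_2 = 5*97 + 12 = 497, q_2 = 5*8 + 1 = 41.
  i=3: a_3=9, p_3 = 9*497 + 97 = 4570, q_3 = 9*41 + 8 = 377.
  i=4: a_4=10, p_4 = 10*4570 + 497 = 46197, q_4 = 10*377 + 41 = 3811.
  i=5: a_5=1, p_5 = 1*46197 + 4570 = 50767, q_5 = 1*3811 + 377 = 4188.
  i=6: a_6=9, p_6 = 9*50767 + 46197 = 503100, q_6 = 9*4188 + 3811 = 41503.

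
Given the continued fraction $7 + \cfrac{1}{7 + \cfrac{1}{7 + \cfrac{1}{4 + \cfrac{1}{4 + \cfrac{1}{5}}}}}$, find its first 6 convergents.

Using the convergent recurrence p_i = a_i*p_{i-1} + p_{i-2}, q_i = a_i*q_{i-1} + q_{i-2} with p_{-2}=0, p_{-1}=1, q_{-2}=1, q_{-1}=0:
  i=0: a_0=7, p_0 = 7*1 + 0 = 7, q_0 = 7*0 + 1 = 1.
  i=1: a_1=7, p_1 = 7*7 + 1 = 50, q_1 = 7*1 + 0 = 7.
  i=2: a_2=7, p_2 = 7*50 + 7 = 357, q_2 = 7*7 + 1 = 50.
  i=3: a_3=4, p_3 = 4*357 + 50 = 1478, q_3 = 4*50 + 7 = 207.
  i=4: a_4=4, p_4 = 4*1478 + 357 = 6269, q_4 = 4*207 + 50 = 878.
  i=5: a_5=5, p_5 = 5*6269 + 1478 = 32823, q_5 = 5*878 + 207 = 4597.

7/1, 50/7, 357/50, 1478/207, 6269/878, 32823/4597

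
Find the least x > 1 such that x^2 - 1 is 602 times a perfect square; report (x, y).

First expand sqrt(602) as a continued fraction. With x_i = (sqrt(602) + m_i)/d_i and (m_0, d_0) = (0, 1): a_0 = floor(sqrt(602)) = 24, since 24^2 = 576 <= 602 < 625 = 25^2.
Iterate m_{i+1} = d_i*a_i - m_i, d_{i+1} = (602 - m_{i+1}^2)/d_i, a_{i+1} = floor((a_0 + m_{i+1})/d_{i+1}):
  m_1 = 1*24 - 0 = 24, d_1 = (602 - 24^2)/1 = 26/1 = 26, a_1 = floor((24 + 24)/26) = 1.
  m_2 = 26*1 - 24 = 2, d_2 = (602 - 2^2)/26 = 598/26 = 23, a_2 = floor((24 + 2)/23) = 1.
  m_3 = 23*1 - 2 = 21, d_3 = (602 - 21^2)/23 = 161/23 = 7, a_3 = floor((24 + 21)/7) = 6.
  m_4 = 7*6 - 21 = 21, d_4 = (602 - 21^2)/7 = 161/7 = 23, a_4 = floor((24 + 21)/23) = 1.
  m_5 = 23*1 - 21 = 2, d_5 = (602 - 2^2)/23 = 598/23 = 26, a_5 = floor((24 + 2)/26) = 1.
  m_6 = 26*1 - 2 = 24, d_6 = (602 - 24^2)/26 = 26/26 = 1, a_6 = floor((24 + 24)/1) = 48.
  m_7 = 1*48 - 24 = 24, d_7 = (602 - 24^2)/1 = 26/1 = 26: (m_7, d_7) = (m_1, d_1) = (24, 26), so from here the quotients repeat a_1, ..., a_6; the period length is 6.
So sqrt(602) = [24; (1, 1, 6, 1, 1, 48)] with period length k = 6.
k is even, so the fundamental solution of x^2 - 602y^2 = 1 is (p_{k-1}, q_{k-1}) = (p_5, q_5); compute convergents through index 5.
Convergents (p_i = a_i*p_{i-1} + p_{i-2}, q_i = a_i*q_{i-1} + q_{i-2} with p_{-2}=0, p_{-1}=1, q_{-2}=1, q_{-1}=0):
  i=0: a_0=24, p_0 = 24*1 + 0 = 24, q_0 = 24*0 + 1 = 1.
  i=1: a_1=1, p_1 = 1*24 + 1 = 25, q_1 = 1*1 + 0 = 1.
  i=2: a_2=1, p_2 = 1*25 + 24 = 49, q_2 = 1*1 + 1 = 2.
  i=3: a_3=6, p_3 = 6*49 + 25 = 319, q_3 = 6*2 + 1 = 13.
  i=4: a_4=1, p_4 = 1*319 + 49 = 368, q_4 = 1*13 + 2 = 15.
  i=5: a_5=1, p_5 = 1*368 + 319 = 687, q_5 = 1*15 + 13 = 28.
Check: 687^2 - 602*28^2 = 471969 - 471968 = 1, so (x, y) = (687, 28) solves the equation, and by the theorem it is the least positive solution.

(x, y) = (687, 28)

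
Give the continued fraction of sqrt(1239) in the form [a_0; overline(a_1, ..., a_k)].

Write x_i = (sqrt(1239) + m_i)/d_i with (m_0, d_0) = (0, 1). a_0 = floor(sqrt(1239)) = 35, since 35^2 = 1225 <= 1239 < 1296 = 36^2.
Iterate m_{i+1} = d_i*a_i - m_i, d_{i+1} = (1239 - m_{i+1}^2)/d_i, a_{i+1} = floor((a_0 + m_{i+1})/d_{i+1}):
  m_1 = 1*35 - 0 = 35, d_1 = (1239 - 35^2)/1 = 14/1 = 14, a_1 = floor((35 + 35)/14) = 5.
  m_2 = 14*5 - 35 = 35, d_2 = (1239 - 35^2)/14 = 14/14 = 1, a_2 = floor((35 + 35)/1) = 70.
  m_3 = 1*70 - 35 = 35, d_3 = (1239 - 35^2)/1 = 14/1 = 14: (m_3, d_3) = (m_1, d_1) = (35, 14), so from here the quotients repeat a_1, a_2; the period length is 2.
Hence the expansion of sqrt(1239) is a_0 = 35 followed by the repeating block 5, 70 (period 2).

[35; overline(5, 70)]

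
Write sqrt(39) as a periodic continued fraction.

[6; (4, 12)]

Write x_i = (sqrt(39) + m_i)/d_i with (m_0, d_0) = (0, 1). a_0 = floor(sqrt(39)) = 6, since 6^2 = 36 <= 39 < 49 = 7^2.
Iterate m_{i+1} = d_i*a_i - m_i, d_{i+1} = (39 - m_{i+1}^2)/d_i, a_{i+1} = floor((a_0 + m_{i+1})/d_{i+1}):
  m_1 = 1*6 - 0 = 6, d_1 = (39 - 6^2)/1 = 3/1 = 3, a_1 = floor((6 + 6)/3) = 4.
  m_2 = 3*4 - 6 = 6, d_2 = (39 - 6^2)/3 = 3/3 = 1, a_2 = floor((6 + 6)/1) = 12.
  m_3 = 1*12 - 6 = 6, d_3 = (39 - 6^2)/1 = 3/1 = 3: (m_3, d_3) = (m_1, d_1) = (6, 3), so from here the quotients repeat a_1, a_2; the period length is 2.
Hence the expansion of sqrt(39) is a_0 = 6 followed by the repeating block 4, 12 (period 2).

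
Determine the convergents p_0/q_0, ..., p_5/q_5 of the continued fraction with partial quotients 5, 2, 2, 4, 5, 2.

5/1, 11/2, 27/5, 119/22, 622/115, 1363/252

Using the convergent recurrence p_i = a_i*p_{i-1} + p_{i-2}, q_i = a_i*q_{i-1} + q_{i-2} with p_{-2}=0, p_{-1}=1, q_{-2}=1, q_{-1}=0:
  i=0: a_0=5, p_0 = 5*1 + 0 = 5, q_0 = 5*0 + 1 = 1.
  i=1: a_1=2, p_1 = 2*5 + 1 = 11, q_1 = 2*1 + 0 = 2.
  i=2: a_2=2, p_2 = 2*11 + 5 = 27, q_2 = 2*2 + 1 = 5.
  i=3: a_3=4, p_3 = 4*27 + 11 = 119, q_3 = 4*5 + 2 = 22.
  i=4: a_4=5, p_4 = 5*119 + 27 = 622, q_4 = 5*22 + 5 = 115.
  i=5: a_5=2, p_5 = 2*622 + 119 = 1363, q_5 = 2*115 + 22 = 252.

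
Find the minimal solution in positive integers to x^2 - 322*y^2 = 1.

First expand sqrt(322) as a continued fraction. With x_i = (sqrt(322) + m_i)/d_i and (m_0, d_0) = (0, 1): a_0 = floor(sqrt(322)) = 17, since 17^2 = 289 <= 322 < 324 = 18^2.
Iterate m_{i+1} = d_i*a_i - m_i, d_{i+1} = (322 - m_{i+1}^2)/d_i, a_{i+1} = floor((a_0 + m_{i+1})/d_{i+1}):
  m_1 = 1*17 - 0 = 17, d_1 = (322 - 17^2)/1 = 33/1 = 33, a_1 = floor((17 + 17)/33) = 1.
  m_2 = 33*1 - 17 = 16, d_2 = (322 - 16^2)/33 = 66/33 = 2, a_2 = floor((17 + 16)/2) = 16.
  m_3 = 2*16 - 16 = 16, d_3 = (322 - 16^2)/2 = 66/2 = 33, a_3 = floor((17 + 16)/33) = 1.
  m_4 = 33*1 - 16 = 17, d_4 = (322 - 17^2)/33 = 33/33 = 1, a_4 = floor((17 + 17)/1) = 34.
  m_5 = 1*34 - 17 = 17, d_5 = (322 - 17^2)/1 = 33/1 = 33: (m_5, d_5) = (m_1, d_1) = (17, 33), so from here the quotients repeat a_1, ..., a_4; the period length is 4.
So sqrt(322) = [17; (1, 16, 1, 34)] with period length k = 4.
k is even, so the fundamental solution of x^2 - 322y^2 = 1 is (p_{k-1}, q_{k-1}) = (p_3, q_3); compute convergents through index 3.
Convergents (p_i = a_i*p_{i-1} + p_{i-2}, q_i = a_i*q_{i-1} + q_{i-2} with p_{-2}=0, p_{-1}=1, q_{-2}=1, q_{-1}=0):
  i=0: a_0=17, p_0 = 17*1 + 0 = 17, q_0 = 17*0 + 1 = 1.
  i=1: a_1=1, p_1 = 1*17 + 1 = 18, q_1 = 1*1 + 0 = 1.
  i=2: a_2=16, p_2 = 16*18 + 17 = 305, q_2 = 16*1 + 1 = 17.
  i=3: a_3=1, p_3 = 1*305 + 18 = 323, q_3 = 1*17 + 1 = 18.
Check: 323^2 - 322*18^2 = 104329 - 104328 = 1, so (x, y) = (323, 18) solves the equation, and by the theorem it is the least positive solution.

(x, y) = (323, 18)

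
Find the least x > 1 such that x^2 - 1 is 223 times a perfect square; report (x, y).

First expand sqrt(223) as a continued fraction. With x_i = (sqrt(223) + m_i)/d_i and (m_0, d_0) = (0, 1): a_0 = floor(sqrt(223)) = 14, since 14^2 = 196 <= 223 < 225 = 15^2.
Iterate m_{i+1} = d_i*a_i - m_i, d_{i+1} = (223 - m_{i+1}^2)/d_i, a_{i+1} = floor((a_0 + m_{i+1})/d_{i+1}):
  m_1 = 1*14 - 0 = 14, d_1 = (223 - 14^2)/1 = 27/1 = 27, a_1 = floor((14 + 14)/27) = 1.
  m_2 = 27*1 - 14 = 13, d_2 = (223 - 13^2)/27 = 54/27 = 2, a_2 = floor((14 + 13)/2) = 13.
  m_3 = 2*13 - 13 = 13, d_3 = (223 - 13^2)/2 = 54/2 = 27, a_3 = floor((14 + 13)/27) = 1.
  m_4 = 27*1 - 13 = 14, d_4 = (223 - 14^2)/27 = 27/27 = 1, a_4 = floor((14 + 14)/1) = 28.
  m_5 = 1*28 - 14 = 14, d_5 = (223 - 14^2)/1 = 27/1 = 27: (m_5, d_5) = (m_1, d_1) = (14, 27), so from here the quotients repeat a_1, ..., a_4; the period length is 4.
So sqrt(223) = [14; (1, 13, 1, 28)] with period length k = 4.
k is even, so the fundamental solution of x^2 - 223y^2 = 1 is (p_{k-1}, q_{k-1}) = (p_3, q_3); compute convergents through index 3.
Convergents (p_i = a_i*p_{i-1} + p_{i-2}, q_i = a_i*q_{i-1} + q_{i-2} with p_{-2}=0, p_{-1}=1, q_{-2}=1, q_{-1}=0):
  i=0: a_0=14, p_0 = 14*1 + 0 = 14, q_0 = 14*0 + 1 = 1.
  i=1: a_1=1, p_1 = 1*14 + 1 = 15, q_1 = 1*1 + 0 = 1.
  i=2: a_2=13, p_2 = 13*15 + 14 = 209, q_2 = 13*1 + 1 = 14.
  i=3: a_3=1, p_3 = 1*209 + 15 = 224, q_3 = 1*14 + 1 = 15.
Check: 224^2 - 223*15^2 = 50176 - 50175 = 1, so (x, y) = (224, 15) solves the equation, and by the theorem it is the least positive solution.

(x, y) = (224, 15)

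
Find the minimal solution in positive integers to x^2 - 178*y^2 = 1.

First expand sqrt(178) as a continued fraction. With x_i = (sqrt(178) + m_i)/d_i and (m_0, d_0) = (0, 1): a_0 = floor(sqrt(178)) = 13, since 13^2 = 169 <= 178 < 196 = 14^2.
Iterate m_{i+1} = d_i*a_i - m_i, d_{i+1} = (178 - m_{i+1}^2)/d_i, a_{i+1} = floor((a_0 + m_{i+1})/d_{i+1}):
  m_1 = 1*13 - 0 = 13, d_1 = (178 - 13^2)/1 = 9/1 = 9, a_1 = floor((13 + 13)/9) = 2.
  m_2 = 9*2 - 13 = 5, d_2 = (178 - 5^2)/9 = 153/9 = 17, a_2 = floor((13 + 5)/17) = 1.
  m_3 = 17*1 - 5 = 12, d_3 = (178 - 12^2)/17 = 34/17 = 2, a_3 = floor((13 + 12)/2) = 12.
  m_4 = 2*12 - 12 = 12, d_4 = (178 - 12^2)/2 = 34/2 = 17, a_4 = floor((13 + 12)/17) = 1.
  m_5 = 17*1 - 12 = 5, d_5 = (178 - 5^2)/17 = 153/17 = 9, a_5 = floor((13 + 5)/9) = 2.
  m_6 = 9*2 - 5 = 13, d_6 = (178 - 13^2)/9 = 9/9 = 1, a_6 = floor((13 + 13)/1) = 26.
  m_7 = 1*26 - 13 = 13, d_7 = (178 - 13^2)/1 = 9/1 = 9: (m_7, d_7) = (m_1, d_1) = (13, 9), so from here the quotients repeat a_1, ..., a_6; the period length is 6.
So sqrt(178) = [13; (2, 1, 12, 1, 2, 26)] with period length k = 6.
k is even, so the fundamental solution of x^2 - 178y^2 = 1 is (p_{k-1}, q_{k-1}) = (p_5, q_5); compute convergents through index 5.
Convergents (p_i = a_i*p_{i-1} + p_{i-2}, q_i = a_i*q_{i-1} + q_{i-2} with p_{-2}=0, p_{-1}=1, q_{-2}=1, q_{-1}=0):
  i=0: a_0=13, p_0 = 13*1 + 0 = 13, q_0 = 13*0 + 1 = 1.
  i=1: a_1=2, p_1 = 2*13 + 1 = 27, q_1 = 2*1 + 0 = 2.
  i=2: a_2=1, p_2 = 1*27 + 13 = 40, q_2 = 1*2 + 1 = 3.
  i=3: a_3=12, p_3 = 12*40 + 27 = 507, q_3 = 12*3 + 2 = 38.
  i=4: a_4=1, p_4 = 1*507 + 40 = 547, q_4 = 1*38 + 3 = 41.
  i=5: a_5=2, p_5 = 2*547 + 507 = 1601, q_5 = 2*41 + 38 = 120.
Check: 1601^2 - 178*120^2 = 2563201 - 2563200 = 1, so (x, y) = (1601, 120) solves the equation, and by the theorem it is the least positive solution.

(x, y) = (1601, 120)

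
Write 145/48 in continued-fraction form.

Run the Euclidean algorithm on 145 and 48; the successive quotients are the partial quotients a_0, a_1, ... (each step inverts the fractional part left over by the previous one):
  145 = 3*48 + 1, so a_0 = 3.
  48 = 48*1 + 0, so a_1 = 48.
The remainder reaches 0 after 2 divisions, so the expansion has 2 partial quotients, read off in order.

[3; 48]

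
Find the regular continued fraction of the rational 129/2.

Run the Euclidean algorithm on 129 and 2; the successive quotients are the partial quotients a_0, a_1, ... (each step inverts the fractional part left over by the previous one):
  129 = 64*2 + 1, so a_0 = 64.
  2 = 2*1 + 0, so a_1 = 2.
The remainder reaches 0 after 2 divisions, so the expansion has 2 partial quotients, read off in order.

[64; 2]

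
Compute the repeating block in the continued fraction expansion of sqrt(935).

[30; (1, 1, 2, 1, 2, 1, 1, 60)]

Write x_i = (sqrt(935) + m_i)/d_i with (m_0, d_0) = (0, 1). a_0 = floor(sqrt(935)) = 30, since 30^2 = 900 <= 935 < 961 = 31^2.
Iterate m_{i+1} = d_i*a_i - m_i, d_{i+1} = (935 - m_{i+1}^2)/d_i, a_{i+1} = floor((a_0 + m_{i+1})/d_{i+1}):
  m_1 = 1*30 - 0 = 30, d_1 = (935 - 30^2)/1 = 35/1 = 35, a_1 = floor((30 + 30)/35) = 1.
  m_2 = 35*1 - 30 = 5, d_2 = (935 - 5^2)/35 = 910/35 = 26, a_2 = floor((30 + 5)/26) = 1.
  m_3 = 26*1 - 5 = 21, d_3 = (935 - 21^2)/26 = 494/26 = 19, a_3 = floor((30 + 21)/19) = 2.
  m_4 = 19*2 - 21 = 17, d_4 = (935 - 17^2)/19 = 646/19 = 34, a_4 = floor((30 + 17)/34) = 1.
  m_5 = 34*1 - 17 = 17, d_5 = (935 - 17^2)/34 = 646/34 = 19, a_5 = floor((30 + 17)/19) = 2.
  m_6 = 19*2 - 17 = 21, d_6 = (935 - 21^2)/19 = 494/19 = 26, a_6 = floor((30 + 21)/26) = 1.
  m_7 = 26*1 - 21 = 5, d_7 = (935 - 5^2)/26 = 910/26 = 35, a_7 = floor((30 + 5)/35) = 1.
  m_8 = 35*1 - 5 = 30, d_8 = (935 - 30^2)/35 = 35/35 = 1, a_8 = floor((30 + 30)/1) = 60.
  m_9 = 1*60 - 30 = 30, d_9 = (935 - 30^2)/1 = 35/1 = 35: (m_9, d_9) = (m_1, d_1) = (30, 35), so from here the quotients repeat a_1, ..., a_8; the period length is 8.
Hence the expansion of sqrt(935) is a_0 = 30 followed by the repeating block 1, 1, 2, 1, 2, 1, 1, 60 (period 8).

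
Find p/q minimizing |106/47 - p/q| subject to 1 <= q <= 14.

Expand x = 106/47 as a continued fraction with the Euclidean algorithm:
  106 = 2*47 + 12, so a_0 = 2.
  47 = 3*12 + 11, so a_1 = 3.
  12 = 1*11 + 1, so a_2 = 1.
  11 = 11*1 + 0, so a_3 = 11.
so x = [2; 3, 1, 11].
Convergents (p_i = a_i*p_{i-1} + p_{i-2}, q_i = a_i*q_{i-1} + q_{i-2} with p_{-2}=0, p_{-1}=1, q_{-2}=1, q_{-1}=0), until the denominator exceeds 14:
  i=0: a_0=2, p_0 = 2*1 + 0 = 2, q_0 = 2*0 + 1 = 1.
  i=1: a_1=3, p_1 = 3*2 + 1 = 7, q_1 = 3*1 + 0 = 3.
  i=2: a_2=1, p_2 = 1*7 + 2 = 9, q_2 = 1*3 + 1 = 4.
  i=3: a_3=11, p_3 = 11*9 + 7 = 106, q_3 = 11*4 + 3 = 47.
q_3 = 47 > 14, so the last convergent with denominator <= 14 is p_2/q_2 = 9/4.
The closest fraction with denominator <= 14 is either p_2/q_2 or the intermediate fraction (k*p_2 + p_1)/(k*q_2 + q_1) with the largest k >= 1 whose denominator stays <= 14; these approach x as k grows, and every other convergent or intermediate fraction in range is farther away.
Largest k: floor((14 - q_1)/q_2) = floor((14 - 3)/4) = 2.
That gives (2*9 + 7)/(2*4 + 3) = 25/11.
Compare the errors: |x - 9/4| = |106*4 - 9*47|/(47*4) = 1/188, and |x - 25/11| = |106*11 - 25*47|/(47*11) = 9/517.
Cross-multiplying, 1*517 = 517 < 1692 = 9*188, so 1/188 is smaller: the convergent 9/4 is closer to x than 25/11.

9/4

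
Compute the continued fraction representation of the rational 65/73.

[0; 1, 8, 8]

Run the Euclidean algorithm on 65 and 73; the successive quotients are the partial quotients a_0, a_1, ... (each step inverts the fractional part left over by the previous one):
  65 = 0*73 + 65, so a_0 = 0.
  73 = 1*65 + 8, so a_1 = 1.
  65 = 8*8 + 1, so a_2 = 8.
  8 = 8*1 + 0, so a_3 = 8.
The remainder reaches 0 after 4 divisions, so the expansion has 4 partial quotients, read off in order.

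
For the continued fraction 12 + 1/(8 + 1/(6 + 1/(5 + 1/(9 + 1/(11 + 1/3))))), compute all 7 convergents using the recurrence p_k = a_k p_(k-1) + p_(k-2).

Using the convergent recurrence p_i = a_i*p_{i-1} + p_{i-2}, q_i = a_i*q_{i-1} + q_{i-2} with p_{-2}=0, p_{-1}=1, q_{-2}=1, q_{-1}=0:
  i=0: a_0=12, p_0 = 12*1 + 0 = 12, q_0 = 12*0 + 1 = 1.
  i=1: a_1=8, p_1 = 8*12 + 1 = 97, q_1 = 8*1 + 0 = 8.
  i=2: a_2=6, p_2 = 6*97 + 12 = 594, q_2 = 6*8 + 1 = 49.
  i=3: a_3=5, p_3 = 5*594 + 97 = 3067, q_3 = 5*49 + 8 = 253.
  i=4: a_4=9, p_4 = 9*3067 + 594 = 28197, q_4 = 9*253 + 49 = 2326.
  i=5: a_5=11, p_5 = 11*28197 + 3067 = 313234, q_5 = 11*2326 + 253 = 25839.
  i=6: a_6=3, p_6 = 3*313234 + 28197 = 967899, q_6 = 3*25839 + 2326 = 79843.

12/1, 97/8, 594/49, 3067/253, 28197/2326, 313234/25839, 967899/79843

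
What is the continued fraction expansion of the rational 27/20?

[1; 2, 1, 6]

Run the Euclidean algorithm on 27 and 20; the successive quotients are the partial quotients a_0, a_1, ... (each step inverts the fractional part left over by the previous one):
  27 = 1*20 + 7, so a_0 = 1.
  20 = 2*7 + 6, so a_1 = 2.
  7 = 1*6 + 1, so a_2 = 1.
  6 = 6*1 + 0, so a_3 = 6.
The remainder reaches 0 after 4 divisions, so the expansion has 4 partial quotients, read off in order.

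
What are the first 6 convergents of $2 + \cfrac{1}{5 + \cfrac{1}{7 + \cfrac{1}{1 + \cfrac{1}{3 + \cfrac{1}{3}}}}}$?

2/1, 11/5, 79/36, 90/41, 349/159, 1137/518

Using the convergent recurrence p_i = a_i*p_{i-1} + p_{i-2}, q_i = a_i*q_{i-1} + q_{i-2} with p_{-2}=0, p_{-1}=1, q_{-2}=1, q_{-1}=0:
  i=0: a_0=2, p_0 = 2*1 + 0 = 2, q_0 = 2*0 + 1 = 1.
  i=1: a_1=5, p_1 = 5*2 + 1 = 11, q_1 = 5*1 + 0 = 5.
  i=2: a_2=7, p_2 = 7*11 + 2 = 79, q_2 = 7*5 + 1 = 36.
  i=3: a_3=1, p_3 = 1*79 + 11 = 90, q_3 = 1*36 + 5 = 41.
  i=4: a_4=3, p_4 = 3*90 + 79 = 349, q_4 = 3*41 + 36 = 159.
  i=5: a_5=3, p_5 = 3*349 + 90 = 1137, q_5 = 3*159 + 41 = 518.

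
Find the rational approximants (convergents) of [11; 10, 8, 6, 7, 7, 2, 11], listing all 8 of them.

11/1, 111/10, 899/81, 5505/496, 39434/3553, 281543/25367, 602520/54287, 6909263/622524

Using the convergent recurrence p_i = a_i*p_{i-1} + p_{i-2}, q_i = a_i*q_{i-1} + q_{i-2} with p_{-2}=0, p_{-1}=1, q_{-2}=1, q_{-1}=0:
  i=0: a_0=11, p_0 = 11*1 + 0 = 11, q_0 = 11*0 + 1 = 1.
  i=1: a_1=10, p_1 = 10*11 + 1 = 111, q_1 = 10*1 + 0 = 10.
  i=2: a_2=8, p_2 = 8*111 + 11 = 899, q_2 = 8*10 + 1 = 81.
  i=3: a_3=6, p_3 = 6*899 + 111 = 5505, q_3 = 6*81 + 10 = 496.
  i=4: a_4=7, p_4 = 7*5505 + 899 = 39434, q_4 = 7*496 + 81 = 3553.
  i=5: a_5=7, p_5 = 7*39434 + 5505 = 281543, q_5 = 7*3553 + 496 = 25367.
  i=6: a_6=2, p_6 = 2*281543 + 39434 = 602520, q_6 = 2*25367 + 3553 = 54287.
  i=7: a_7=11, p_7 = 11*602520 + 281543 = 6909263, q_7 = 11*54287 + 25367 = 622524.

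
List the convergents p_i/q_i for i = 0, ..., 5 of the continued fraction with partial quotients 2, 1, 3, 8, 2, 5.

Using the convergent recurrence p_i = a_i*p_{i-1} + p_{i-2}, q_i = a_i*q_{i-1} + q_{i-2} with p_{-2}=0, p_{-1}=1, q_{-2}=1, q_{-1}=0:
  i=0: a_0=2, p_0 = 2*1 + 0 = 2, q_0 = 2*0 + 1 = 1.
  i=1: a_1=1, p_1 = 1*2 + 1 = 3, q_1 = 1*1 + 0 = 1.
  i=2: a_2=3, p_2 = 3*3 + 2 = 11, q_2 = 3*1 + 1 = 4.
  i=3: a_3=8, p_3 = 8*11 + 3 = 91, q_3 = 8*4 + 1 = 33.
  i=4: a_4=2, p_4 = 2*91 + 11 = 193, q_4 = 2*33 + 4 = 70.
  i=5: a_5=5, p_5 = 5*193 + 91 = 1056, q_5 = 5*70 + 33 = 383.

2/1, 3/1, 11/4, 91/33, 193/70, 1056/383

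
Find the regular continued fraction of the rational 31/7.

[4; 2, 3]

Run the Euclidean algorithm on 31 and 7; the successive quotients are the partial quotients a_0, a_1, ... (each step inverts the fractional part left over by the previous one):
  31 = 4*7 + 3, so a_0 = 4.
  7 = 2*3 + 1, so a_1 = 2.
  3 = 3*1 + 0, so a_2 = 3.
The remainder reaches 0 after 3 divisions, so the expansion has 3 partial quotients, read off in order.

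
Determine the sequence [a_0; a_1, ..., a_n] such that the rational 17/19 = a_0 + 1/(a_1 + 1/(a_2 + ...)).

[0; 1, 8, 2]

Run the Euclidean algorithm on 17 and 19; the successive quotients are the partial quotients a_0, a_1, ... (each step inverts the fractional part left over by the previous one):
  17 = 0*19 + 17, so a_0 = 0.
  19 = 1*17 + 2, so a_1 = 1.
  17 = 8*2 + 1, so a_2 = 8.
  2 = 2*1 + 0, so a_3 = 2.
The remainder reaches 0 after 4 divisions, so the expansion has 4 partial quotients, read off in order.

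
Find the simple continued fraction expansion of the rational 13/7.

[1; 1, 6]

Run the Euclidean algorithm on 13 and 7; the successive quotients are the partial quotients a_0, a_1, ... (each step inverts the fractional part left over by the previous one):
  13 = 1*7 + 6, so a_0 = 1.
  7 = 1*6 + 1, so a_1 = 1.
  6 = 6*1 + 0, so a_2 = 6.
The remainder reaches 0 after 3 divisions, so the expansion has 3 partial quotients, read off in order.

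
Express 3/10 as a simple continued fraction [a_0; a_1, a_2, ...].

Run the Euclidean algorithm on 3 and 10; the successive quotients are the partial quotients a_0, a_1, ... (each step inverts the fractional part left over by the previous one):
  3 = 0*10 + 3, so a_0 = 0.
  10 = 3*3 + 1, so a_1 = 3.
  3 = 3*1 + 0, so a_2 = 3.
The remainder reaches 0 after 3 divisions, so the expansion has 3 partial quotients, read off in order.

[0; 3, 3]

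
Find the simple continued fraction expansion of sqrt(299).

Write x_i = (sqrt(299) + m_i)/d_i with (m_0, d_0) = (0, 1). a_0 = floor(sqrt(299)) = 17, since 17^2 = 289 <= 299 < 324 = 18^2.
Iterate m_{i+1} = d_i*a_i - m_i, d_{i+1} = (299 - m_{i+1}^2)/d_i, a_{i+1} = floor((a_0 + m_{i+1})/d_{i+1}):
  m_1 = 1*17 - 0 = 17, d_1 = (299 - 17^2)/1 = 10/1 = 10, a_1 = floor((17 + 17)/10) = 3.
  m_2 = 10*3 - 17 = 13, d_2 = (299 - 13^2)/10 = 130/10 = 13, a_2 = floor((17 + 13)/13) = 2.
  m_3 = 13*2 - 13 = 13, d_3 = (299 - 13^2)/13 = 130/13 = 10, a_3 = floor((17 + 13)/10) = 3.
  m_4 = 10*3 - 13 = 17, d_4 = (299 - 17^2)/10 = 10/10 = 1, a_4 = floor((17 + 17)/1) = 34.
  m_5 = 1*34 - 17 = 17, d_5 = (299 - 17^2)/1 = 10/1 = 10: (m_5, d_5) = (m_1, d_1) = (17, 10), so from here the quotients repeat a_1, ..., a_4; the period length is 4.
Hence the expansion of sqrt(299) is a_0 = 17 followed by the repeating block 3, 2, 3, 34 (period 4).

[17; (3, 2, 3, 34)]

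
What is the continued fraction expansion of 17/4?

[4; 4]

Run the Euclidean algorithm on 17 and 4; the successive quotients are the partial quotients a_0, a_1, ... (each step inverts the fractional part left over by the previous one):
  17 = 4*4 + 1, so a_0 = 4.
  4 = 4*1 + 0, so a_1 = 4.
The remainder reaches 0 after 2 divisions, so the expansion has 2 partial quotients, read off in order.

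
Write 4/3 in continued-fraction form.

[1; 3]

Run the Euclidean algorithm on 4 and 3; the successive quotients are the partial quotients a_0, a_1, ... (each step inverts the fractional part left over by the previous one):
  4 = 1*3 + 1, so a_0 = 1.
  3 = 3*1 + 0, so a_1 = 3.
The remainder reaches 0 after 2 divisions, so the expansion has 2 partial quotients, read off in order.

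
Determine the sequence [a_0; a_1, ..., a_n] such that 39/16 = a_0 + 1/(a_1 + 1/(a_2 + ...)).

Run the Euclidean algorithm on 39 and 16; the successive quotients are the partial quotients a_0, a_1, ... (each step inverts the fractional part left over by the previous one):
  39 = 2*16 + 7, so a_0 = 2.
  16 = 2*7 + 2, so a_1 = 2.
  7 = 3*2 + 1, so a_2 = 3.
  2 = 2*1 + 0, so a_3 = 2.
The remainder reaches 0 after 4 divisions, so the expansion has 4 partial quotients, read off in order.

[2; 2, 3, 2]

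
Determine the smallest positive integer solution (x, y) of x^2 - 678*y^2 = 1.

First expand sqrt(678) as a continued fraction. With x_i = (sqrt(678) + m_i)/d_i and (m_0, d_0) = (0, 1): a_0 = floor(sqrt(678)) = 26, since 26^2 = 676 <= 678 < 729 = 27^2.
Iterate m_{i+1} = d_i*a_i - m_i, d_{i+1} = (678 - m_{i+1}^2)/d_i, a_{i+1} = floor((a_0 + m_{i+1})/d_{i+1}):
  m_1 = 1*26 - 0 = 26, d_1 = (678 - 26^2)/1 = 2/1 = 2, a_1 = floor((26 + 26)/2) = 26.
  m_2 = 2*26 - 26 = 26, d_2 = (678 - 26^2)/2 = 2/2 = 1, a_2 = floor((26 + 26)/1) = 52.
  m_3 = 1*52 - 26 = 26, d_3 = (678 - 26^2)/1 = 2/1 = 2: (m_3, d_3) = (m_1, d_1) = (26, 2), so from here the quotients repeat a_1, a_2; the period length is 2.
So sqrt(678) = [26; (26, 52)] with period length k = 2.
k is even, so the fundamental solution of x^2 - 678y^2 = 1 is (p_{k-1}, q_{k-1}) = (p_1, q_1); compute convergents through index 1.
Convergents (p_i = a_i*p_{i-1} + p_{i-2}, q_i = a_i*q_{i-1} + q_{i-2} with p_{-2}=0, p_{-1}=1, q_{-2}=1, q_{-1}=0):
  i=0: a_0=26, p_0 = 26*1 + 0 = 26, q_0 = 26*0 + 1 = 1.
  i=1: a_1=26, p_1 = 26*26 + 1 = 677, q_1 = 26*1 + 0 = 26.
Check: 677^2 - 678*26^2 = 458329 - 458328 = 1, so (x, y) = (677, 26) solves the equation, and by the theorem it is the least positive solution.

(x, y) = (677, 26)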